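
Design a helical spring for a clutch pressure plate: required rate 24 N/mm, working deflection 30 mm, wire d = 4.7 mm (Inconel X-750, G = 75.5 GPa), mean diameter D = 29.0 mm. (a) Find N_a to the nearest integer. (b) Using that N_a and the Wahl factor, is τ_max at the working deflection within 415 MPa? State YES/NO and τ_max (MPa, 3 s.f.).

N_a = Gd⁴/(8D³k) = (75.5×10³)(4.7⁴)/(8·29.0³·24) = 7.868 → N_a = 8
Actual rate k = Gd⁴/(8D³·8) = 23.603 N/mm
Working load F = kδ = 23.603·30 = 708.09 N
C = 29.0/4.7 = 6.1702; K_W = (4C−1)/(4C−4)+0.615/C = 1.2447
τ_max = K_W·8FD/(πd³) = 1.2447·503.65 = 626.91 MPa
τ_max > 415 MPa → exceeds allowable

(a) 8 coils; (b) NO, τ_max = 627 MPa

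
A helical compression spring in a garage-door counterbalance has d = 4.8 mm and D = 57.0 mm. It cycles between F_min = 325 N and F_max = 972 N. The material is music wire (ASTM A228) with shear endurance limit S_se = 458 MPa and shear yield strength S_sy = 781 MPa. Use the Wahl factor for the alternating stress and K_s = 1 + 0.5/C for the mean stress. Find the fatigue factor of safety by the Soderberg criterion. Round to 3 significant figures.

C = D/d = 57.0/4.8 = 11.8750; K_W = (4C−1)/(4C−4)+0.615/C = 1.1208; K_s = 1+0.5/C = 1.0421
F_a = (F_max−F_min)/2 = 323.5 N; F_m = (F_max+F_min)/2 = 648.5 N
τ_a = K_W·8F_aD/(πd³) = 1.1208 × 424.59 = 475.86 MPa
τ_m = K_s·8F_mD/(πd³) = 1.0421 × 851.14 = 886.98 MPa
Soderberg: 1/n_f = τ_a/S_se + τ_m/S_sy = 475.86/458 + 886.98/781 = 1.03899 + 1.13570 = 2.1747
n_f = 1/2.1747 = 0.4598

0.460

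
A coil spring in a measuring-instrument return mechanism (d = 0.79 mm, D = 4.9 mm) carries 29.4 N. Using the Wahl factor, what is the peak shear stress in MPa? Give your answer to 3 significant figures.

Spring index C = D/d = 4.9/0.79 = 6.2025
K_W = (4C−1)/(4C−4) + 0.615/C = 23.810/20.810 + 0.0992 = 1.2433
τ₀ = 8FD/(πd³) = 8·29.4·4.9/(π·0.79³) = 1152.48/1.5489 = 744.05 MPa
τ_max = K·τ₀ = 1.2433 × 744.05 = 925.09 MPa

925 MPa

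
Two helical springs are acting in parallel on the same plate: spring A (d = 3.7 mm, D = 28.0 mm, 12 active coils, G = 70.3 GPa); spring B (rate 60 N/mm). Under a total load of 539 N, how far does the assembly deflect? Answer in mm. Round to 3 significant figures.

8.14 mm

k_A = Gd⁴/(8D³N_a) = (70.3×10³)(3.7⁴)/(8·28.0³·12) = 6.252 N/mm
Parallel: k_eq = 6.252 + 60 = 66.252 N/mm
δ = F/k_eq = 539/66.252 = 8.1356 mm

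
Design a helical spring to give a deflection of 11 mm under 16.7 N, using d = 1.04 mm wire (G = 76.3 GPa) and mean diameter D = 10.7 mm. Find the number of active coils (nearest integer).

6

Required rate k = F/δ = 16.7/11 = 1.5182 N/mm
N_a = Gd⁴/(8D³k) = (76.3×10³ × 1.04⁴)/(8 × 10.7³ × 1.5182)
    = 89260.2 / 14878.7 = 5.999 → 6 coils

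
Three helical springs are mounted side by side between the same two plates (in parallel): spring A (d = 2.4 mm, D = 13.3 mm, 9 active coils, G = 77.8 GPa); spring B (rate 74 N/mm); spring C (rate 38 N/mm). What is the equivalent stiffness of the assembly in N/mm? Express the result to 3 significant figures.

k_A = Gd⁴/(8D³N_a) = (77.8×10³)(2.4⁴)/(8·13.3³·9) = 15.238 N/mm
Parallel: k_eq = 15.238 + 74 + 38 = 127.24 N/mm

127 N/mm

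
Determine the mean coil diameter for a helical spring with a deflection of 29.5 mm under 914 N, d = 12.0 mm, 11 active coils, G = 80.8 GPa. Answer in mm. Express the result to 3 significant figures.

Required rate k = F/δ = 914/29.5 = 30.983 N/mm
D = (Gd⁴/(8N_a·k))^(1/3) = (80.8×10³·12.0⁴/(8·11·30.983))^(1/3)
  = (614511)^(1/3) = 85.0178 mm

85.0 mm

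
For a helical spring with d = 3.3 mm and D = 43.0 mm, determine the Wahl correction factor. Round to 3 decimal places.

1.110

C = D/d = 43.0/3.3 = 13.0303
K_W = (4C−1)/(4C−4) + 0.615/C = 51.121/48.121 + 0.0472 = 1.1095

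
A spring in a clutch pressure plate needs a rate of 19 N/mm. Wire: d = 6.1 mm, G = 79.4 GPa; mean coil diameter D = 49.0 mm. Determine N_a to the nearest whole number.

N_a = Gd⁴/(8D³k) = (79.4×10³ × 6.1⁴)/(8 × 49.0³ × 19)
    = 1.09936e+08 / 1.78826e+07 = 6.148 → 6 coils

6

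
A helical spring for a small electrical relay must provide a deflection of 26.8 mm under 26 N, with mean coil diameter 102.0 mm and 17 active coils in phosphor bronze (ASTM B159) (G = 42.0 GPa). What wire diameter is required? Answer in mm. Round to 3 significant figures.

7.60 mm

Required rate k = F/δ = 26/26.8 = 0.97015 N/mm
d = (8D³N_a·k / G)^(1/4) = (8·102.0³·17·0.97015 / (42.0×10³))^0.25
  = (3333.7)^0.25 = 7.5986 mm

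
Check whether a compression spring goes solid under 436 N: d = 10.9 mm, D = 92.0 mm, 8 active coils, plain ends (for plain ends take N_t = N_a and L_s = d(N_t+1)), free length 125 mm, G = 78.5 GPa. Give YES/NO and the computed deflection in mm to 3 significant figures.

NO, δ = 19.6 mm

k = Gd⁴/(8D³N_a) = (78.5×10³)(10.9⁴)/(8·92.0³·8) = 22.235 N/mm
N_t = 8; L_s = 10.9·9 = 98.1 mm; δ_solid = L₀ − L_s = 125 − 98.1 = 26.9 mm
δ = F/k = 436/22.235 = 19.609 mm
δ < δ_solid → spring does not go solid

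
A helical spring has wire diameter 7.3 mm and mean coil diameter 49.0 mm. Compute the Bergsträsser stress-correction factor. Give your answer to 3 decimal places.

C = D/d = 49.0/7.3 = 6.7123
K_B = (4C+2)/(4C−3) = 28.849/23.849 = 1.2096

1.210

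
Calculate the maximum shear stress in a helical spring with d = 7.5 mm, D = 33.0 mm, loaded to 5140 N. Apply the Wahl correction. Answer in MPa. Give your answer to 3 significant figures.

1390 MPa

Spring index C = D/d = 33.0/7.5 = 4.4000
K_W = (4C−1)/(4C−4) + 0.615/C = 16.600/13.600 + 0.1398 = 1.3604
τ₀ = 8FD/(πd³) = 8·5140·33.0/(π·7.5³) = 1.35696e+06/1325.4 = 1023.8 MPa
τ_max = K·τ₀ = 1.3604 × 1023.8 = 1392.8 MPa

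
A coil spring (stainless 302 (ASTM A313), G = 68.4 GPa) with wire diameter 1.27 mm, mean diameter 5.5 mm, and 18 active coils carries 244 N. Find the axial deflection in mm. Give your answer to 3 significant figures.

32.9 mm

k = Gd⁴/(8D³N_a) = (68.4×10³)(1.27⁴)/(8·5.5³·18) = 7.4271 N/mm
δ = F/k = 244 / 7.4271 = 32.853 mm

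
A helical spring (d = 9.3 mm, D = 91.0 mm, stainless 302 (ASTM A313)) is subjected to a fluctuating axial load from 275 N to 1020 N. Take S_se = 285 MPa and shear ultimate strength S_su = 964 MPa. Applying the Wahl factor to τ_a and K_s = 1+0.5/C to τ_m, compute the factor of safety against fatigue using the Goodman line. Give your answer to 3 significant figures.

1.57

C = D/d = 91.0/9.3 = 9.7849; K_W = (4C−1)/(4C−4)+0.615/C = 1.1482; K_s = 1+0.5/C = 1.0511
F_a = (F_max−F_min)/2 = 372.5 N; F_m = (F_max+F_min)/2 = 647.5 N
τ_a = K_W·8F_aD/(πd³) = 1.1482 × 107.31 = 123.22 MPa
τ_m = K_s·8F_mD/(πd³) = 1.0511 × 186.54 = 196.07 MPa
Goodman: 1/n_f = τ_a/S_se + τ_m/S_su = 123.22/285 + 196.07/964 = 0.43236 + 0.20339 = 0.63575
n_f = 1/0.63575 = 1.573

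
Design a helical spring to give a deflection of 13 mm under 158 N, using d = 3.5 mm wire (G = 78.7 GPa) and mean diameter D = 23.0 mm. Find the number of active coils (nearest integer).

10

Required rate k = F/δ = 158/13 = 12.154 N/mm
N_a = Gd⁴/(8D³k) = (78.7×10³ × 3.5⁴)/(8 × 23.0³ × 12.154)
    = 1.18099e+07 / 1.18301e+06 = 9.983 → 10 coils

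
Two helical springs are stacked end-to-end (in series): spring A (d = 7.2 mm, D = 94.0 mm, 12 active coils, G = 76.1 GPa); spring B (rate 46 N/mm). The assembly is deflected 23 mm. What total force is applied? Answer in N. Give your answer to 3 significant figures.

55.9 N

k_A = Gd⁴/(8D³N_a) = (76.1×10³)(7.2⁴)/(8·94.0³·12) = 2.5648 N/mm
Series: 1/k_eq = 1/2.5648 + 1/46 = 0.41163; k_eq = 2.4294 N/mm
F = k_eq·δ = 2.4294·23 = 55.876 N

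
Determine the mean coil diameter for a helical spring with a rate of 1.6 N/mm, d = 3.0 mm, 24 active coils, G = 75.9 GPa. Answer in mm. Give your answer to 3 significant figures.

27.1 mm

D = (Gd⁴/(8N_a·k))^(1/3) = (75.9×10³·3.0⁴/(8·24·1.6))^(1/3)
  = (20012.7)^(1/3) = 27.1499 mm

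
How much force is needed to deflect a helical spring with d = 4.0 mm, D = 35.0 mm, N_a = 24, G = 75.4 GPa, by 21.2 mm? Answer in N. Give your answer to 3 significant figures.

k = Gd⁴/(8D³N_a) = (75.4×10³)(4.0⁴)/(8·35.0³·24) = 2.3448 N/mm
F = k·δ = 2.3448 × 21.2 = 49.71 N

49.7 N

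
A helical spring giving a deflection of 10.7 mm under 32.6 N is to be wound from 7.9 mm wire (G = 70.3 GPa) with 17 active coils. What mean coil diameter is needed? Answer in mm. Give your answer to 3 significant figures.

Required rate k = F/δ = 32.6/10.7 = 3.0467 N/mm
D = (Gd⁴/(8N_a·k))^(1/3) = (70.3×10³·7.9⁴/(8·17·3.0467))^(1/3)
  = (660832)^(1/3) = 87.1024 mm

87.1 mm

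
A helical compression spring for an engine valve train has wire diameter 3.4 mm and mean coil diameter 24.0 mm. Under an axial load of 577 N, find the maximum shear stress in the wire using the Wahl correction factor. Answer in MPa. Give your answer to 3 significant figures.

Spring index C = D/d = 24.0/3.4 = 7.0588
K_W = (4C−1)/(4C−4) + 0.615/C = 27.235/24.235 + 0.0871 = 1.2109
τ₀ = 8FD/(πd³) = 8·577·24.0/(π·3.4³) = 110784/123.48 = 897.2 MPa
τ_max = K·τ₀ = 1.2109 × 897.2 = 1086.4 MPa

1090 MPa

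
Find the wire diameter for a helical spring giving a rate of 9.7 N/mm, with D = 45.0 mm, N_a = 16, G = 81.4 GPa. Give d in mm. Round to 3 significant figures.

d = (8D³N_a·k / G)^(1/4) = (8·45.0³·16·9.7 / (81.4×10³))^0.25
  = (1389.9)^0.25 = 6.1059 mm

6.11 mm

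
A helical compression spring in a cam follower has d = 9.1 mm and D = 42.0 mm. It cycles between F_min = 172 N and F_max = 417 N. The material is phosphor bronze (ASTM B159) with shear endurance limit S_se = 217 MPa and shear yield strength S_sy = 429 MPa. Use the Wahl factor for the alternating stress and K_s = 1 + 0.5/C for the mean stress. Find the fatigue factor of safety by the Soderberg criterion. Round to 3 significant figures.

C = D/d = 42.0/9.1 = 4.6154; K_W = (4C−1)/(4C−4)+0.615/C = 1.3407; K_s = 1+0.5/C = 1.1083
F_a = (F_max−F_min)/2 = 122.5 N; F_m = (F_max+F_min)/2 = 294.5 N
τ_a = K_W·8F_aD/(πd³) = 1.3407 × 17.386 = 23.309 MPa
τ_m = K_s·8F_mD/(πd³) = 1.1083 × 41.798 = 46.326 MPa
Soderberg: 1/n_f = τ_a/S_se + τ_m/S_sy = 23.309/217 + 46.326/429 = 0.10742 + 0.10799 = 0.2154
n_f = 1/0.2154 = 4.642

4.64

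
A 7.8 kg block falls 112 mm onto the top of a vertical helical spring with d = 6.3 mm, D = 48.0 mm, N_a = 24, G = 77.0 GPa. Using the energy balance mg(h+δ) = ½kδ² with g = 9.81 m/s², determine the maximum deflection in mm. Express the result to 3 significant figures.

k = Gd⁴/(8D³N_a) = (77.0×10³)(6.3⁴)/(8·48.0³·24) = 5.7125 N/mm
W = mg = 7.8 × 9.81 = 76.518 N
½kδ² − Wδ − Wh = 0 → δ = (W + √(W² + 2kWh))/k
δ = (76.518 + √(5855 + 97912.8))/5.7125 = (76.518 + 322.13)/5.7125 = 69.785 mm

69.8 mm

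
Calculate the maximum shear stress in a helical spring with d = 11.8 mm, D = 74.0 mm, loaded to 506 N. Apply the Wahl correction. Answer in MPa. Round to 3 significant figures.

72.0 MPa

Spring index C = D/d = 74.0/11.8 = 6.2712
K_W = (4C−1)/(4C−4) + 0.615/C = 24.085/21.085 + 0.0981 = 1.2404
τ₀ = 8FD/(πd³) = 8·506·74.0/(π·11.8³) = 299552/5161.7 = 58.033 MPa
τ_max = K·τ₀ = 1.2404 × 58.033 = 71.981 MPa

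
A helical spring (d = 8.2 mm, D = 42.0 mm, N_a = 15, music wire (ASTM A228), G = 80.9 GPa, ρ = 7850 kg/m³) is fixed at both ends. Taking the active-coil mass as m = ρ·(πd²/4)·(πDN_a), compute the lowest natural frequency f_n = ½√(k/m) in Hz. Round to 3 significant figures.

112 Hz

k = Gd⁴/(8D³N_a) = (80.9×10³)(8.2⁴)/(8·42.0³·15) = 41.141 N/mm = 41141 N/m
Wire length L = πDN_a = π·42.0·15 = 1979.2 mm
m = ρ·(πd²/4)·L = 7850 × 52.81×10⁻⁶ m² × 1.9792 m = 0.8205 kg
f_n = ½√(k/m) = 0.5·√(41141/0.8205) = 0.5·√(50141) = 111.96 Hz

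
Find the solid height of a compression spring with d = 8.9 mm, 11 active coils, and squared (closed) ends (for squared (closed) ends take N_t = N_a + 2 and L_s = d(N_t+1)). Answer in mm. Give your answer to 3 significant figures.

125 mm

squared (closed) ends: N_t = N_a + 2 = 11 + 2 = 13
L_s = d·(N_t+1) = 8.9 × 14 = 124.6 mm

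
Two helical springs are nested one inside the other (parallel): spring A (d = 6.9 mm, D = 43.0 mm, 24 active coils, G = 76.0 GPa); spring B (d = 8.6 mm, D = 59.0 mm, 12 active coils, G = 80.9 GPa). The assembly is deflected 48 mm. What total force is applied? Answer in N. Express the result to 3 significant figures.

1620 N

k_A = Gd⁴/(8D³N_a) = (76.0×10³)(6.9⁴)/(8·43.0³·24) = 11.285 N/mm
k_B = Gd⁴/(8D³N_a) = (80.9×10³)(8.6⁴)/(8·59.0³·12) = 22.445 N/mm
Parallel: k_eq = 11.285 + 22.445 = 33.73 N/mm
F = k_eq·δ = 33.73·48 = 1619 N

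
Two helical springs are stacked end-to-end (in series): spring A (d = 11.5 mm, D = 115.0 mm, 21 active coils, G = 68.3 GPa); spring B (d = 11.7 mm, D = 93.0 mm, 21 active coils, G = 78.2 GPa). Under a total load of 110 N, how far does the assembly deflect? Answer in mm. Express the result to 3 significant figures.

33.7 mm

k_A = Gd⁴/(8D³N_a) = (68.3×10³)(11.5⁴)/(8·115.0³·21) = 4.6753 N/mm
k_B = Gd⁴/(8D³N_a) = (78.2×10³)(11.7⁴)/(8·93.0³·21) = 10.844 N/mm
Series: 1/k_eq = 1/4.6753 + 1/10.844 = 0.30611; k_eq = 3.2668 N/mm
δ = F/k_eq = 110/3.2668 = 33.672 mm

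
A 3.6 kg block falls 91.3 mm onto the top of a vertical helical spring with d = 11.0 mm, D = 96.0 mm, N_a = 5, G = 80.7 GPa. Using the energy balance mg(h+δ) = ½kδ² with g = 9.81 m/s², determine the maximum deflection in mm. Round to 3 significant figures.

k = Gd⁴/(8D³N_a) = (80.7×10³)(11.0⁴)/(8·96.0³·5) = 33.386 N/mm
W = mg = 3.6 × 9.81 = 35.316 N
½kδ² − Wδ − Wh = 0 → δ = (W + √(W² + 2kWh))/k
δ = (35.316 + √(1247.2 + 215299))/33.386 = (35.316 + 465.35)/33.386 = 14.996 mm

15.0 mm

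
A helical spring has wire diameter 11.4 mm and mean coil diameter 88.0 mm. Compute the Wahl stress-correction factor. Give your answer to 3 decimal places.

1.191

C = D/d = 88.0/11.4 = 7.7193
K_W = (4C−1)/(4C−4) + 0.615/C = 29.877/26.877 + 0.0797 = 1.1913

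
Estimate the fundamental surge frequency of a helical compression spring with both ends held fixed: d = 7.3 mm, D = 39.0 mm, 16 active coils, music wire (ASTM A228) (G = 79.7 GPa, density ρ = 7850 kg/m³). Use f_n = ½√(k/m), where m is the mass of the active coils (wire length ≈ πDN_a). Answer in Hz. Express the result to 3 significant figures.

k = Gd⁴/(8D³N_a) = (79.7×10³)(7.3⁴)/(8·39.0³·16) = 29.809 N/mm = 29809 N/m
Wire length L = πDN_a = π·39.0·16 = 1960.4 mm
m = ρ·(πd²/4)·L = 7850 × 41.854×10⁻⁶ m² × 1.9604 m = 0.64408 kg
f_n = ½√(k/m) = 0.5·√(29809/0.64408) = 0.5·√(46281) = 107.57 Hz

108 Hz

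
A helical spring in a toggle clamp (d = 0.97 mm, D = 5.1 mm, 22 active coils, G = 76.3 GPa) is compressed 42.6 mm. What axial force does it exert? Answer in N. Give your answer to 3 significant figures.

k = Gd⁴/(8D³N_a) = (76.3×10³)(0.97⁴)/(8·5.1³·22) = 2.8933 N/mm
F = k·δ = 2.8933 × 42.6 = 123.25 N

123 N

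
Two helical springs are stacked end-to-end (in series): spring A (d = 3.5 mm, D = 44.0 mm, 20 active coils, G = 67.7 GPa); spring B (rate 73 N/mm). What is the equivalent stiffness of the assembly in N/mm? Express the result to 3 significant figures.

0.738 N/mm

k_A = Gd⁴/(8D³N_a) = (67.7×10³)(3.5⁴)/(8·44.0³·20) = 0.74539 N/mm
Series: 1/k_eq = 1/0.74539 + 1/73 = 1.3553; k_eq = 0.73785 N/mm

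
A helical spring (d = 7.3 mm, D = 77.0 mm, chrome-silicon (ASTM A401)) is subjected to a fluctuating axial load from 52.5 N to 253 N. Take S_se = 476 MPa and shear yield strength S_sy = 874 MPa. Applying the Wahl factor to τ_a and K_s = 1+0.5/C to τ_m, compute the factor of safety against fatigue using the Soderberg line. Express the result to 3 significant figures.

4.70

C = D/d = 77.0/7.3 = 10.5479; K_W = (4C−1)/(4C−4)+0.615/C = 1.1369; K_s = 1+0.5/C = 1.0474
F_a = (F_max−F_min)/2 = 100.25 N; F_m = (F_max+F_min)/2 = 152.75 N
τ_a = K_W·8F_aD/(πd³) = 1.1369 × 50.53 = 57.445 MPa
τ_m = K_s·8F_mD/(πd³) = 1.0474 × 76.992 = 80.641 MPa
Soderberg: 1/n_f = τ_a/S_se + τ_m/S_sy = 57.445/476 + 80.641/874 = 0.12068 + 0.09227 = 0.21295
n_f = 1/0.21295 = 4.696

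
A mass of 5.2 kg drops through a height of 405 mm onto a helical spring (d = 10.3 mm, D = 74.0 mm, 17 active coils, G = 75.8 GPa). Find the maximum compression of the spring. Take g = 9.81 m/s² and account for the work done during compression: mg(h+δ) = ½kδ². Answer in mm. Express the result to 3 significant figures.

k = Gd⁴/(8D³N_a) = (75.8×10³)(10.3⁴)/(8·74.0³·17) = 15.48 N/mm
W = mg = 5.2 × 9.81 = 51.012 N
½kδ² − Wδ − Wh = 0 → δ = (W + √(W² + 2kWh))/k
δ = (51.012 + √(2602.2 + 639649))/15.48 = (51.012 + 801.41)/15.48 = 55.064 mm

55.1 mm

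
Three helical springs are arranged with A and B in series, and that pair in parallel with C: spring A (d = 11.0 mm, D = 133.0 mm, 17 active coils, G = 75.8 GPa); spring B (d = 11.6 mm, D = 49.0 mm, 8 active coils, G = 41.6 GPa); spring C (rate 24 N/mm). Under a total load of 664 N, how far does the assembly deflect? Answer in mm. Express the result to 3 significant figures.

k_A = Gd⁴/(8D³N_a) = (75.8×10³)(11.0⁴)/(8·133.0³·17) = 3.4685 N/mm
k_B = Gd⁴/(8D³N_a) = (41.6×10³)(11.6⁴)/(8·49.0³·8) = 100.04 N/mm
Springs A,B series: k_AB = 1/(1/3.4685+1/100.04) = 3.3523 N/mm; parallel with C: k_eq = 3.3523+24 = 27.352 N/mm
δ = F/k_eq = 664/27.352 = 24.276 mm

24.3 mm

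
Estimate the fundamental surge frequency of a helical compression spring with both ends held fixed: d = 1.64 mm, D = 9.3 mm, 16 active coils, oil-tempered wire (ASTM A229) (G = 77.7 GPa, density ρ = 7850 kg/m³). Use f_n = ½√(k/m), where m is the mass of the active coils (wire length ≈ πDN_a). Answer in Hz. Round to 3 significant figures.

k = Gd⁴/(8D³N_a) = (77.7×10³)(1.64⁴)/(8·9.3³·16) = 5.4593 N/mm = 5459.3 N/m
Wire length L = πDN_a = π·9.3·16 = 467.47 mm
m = ρ·(πd²/4)·L = 7850 × 2.1124×10⁻⁶ m² × 0.46747 m = 0.0077518 kg
f_n = ½√(k/m) = 0.5·√(5459.3/0.0077518) = 0.5·√(7.0427e+05) = 419.6 Hz

420 Hz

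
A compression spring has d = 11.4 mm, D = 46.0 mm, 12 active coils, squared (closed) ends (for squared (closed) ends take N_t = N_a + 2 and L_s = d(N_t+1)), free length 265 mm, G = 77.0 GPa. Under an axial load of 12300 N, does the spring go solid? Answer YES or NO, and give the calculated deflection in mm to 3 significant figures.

NO, δ = 88.4 mm

k = Gd⁴/(8D³N_a) = (77.0×10³)(11.4⁴)/(8·46.0³·12) = 139.18 N/mm
N_t = 14; L_s = 11.4·15 = 171 mm; δ_solid = L₀ − L_s = 265 − 171 = 94 mm
δ = F/k = 12300/139.18 = 88.377 mm
δ < δ_solid → spring does not go solid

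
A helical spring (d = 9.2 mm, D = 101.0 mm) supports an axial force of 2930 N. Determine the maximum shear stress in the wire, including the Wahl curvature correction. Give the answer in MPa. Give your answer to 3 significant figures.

1090 MPa

Spring index C = D/d = 101.0/9.2 = 10.9783
K_W = (4C−1)/(4C−4) + 0.615/C = 42.913/39.913 + 0.0560 = 1.1312
τ₀ = 8FD/(πd³) = 8·2930·101.0/(π·9.2³) = 2.36744e+06/2446.3 = 967.76 MPa
τ_max = K·τ₀ = 1.1312 × 967.76 = 1094.7 MPa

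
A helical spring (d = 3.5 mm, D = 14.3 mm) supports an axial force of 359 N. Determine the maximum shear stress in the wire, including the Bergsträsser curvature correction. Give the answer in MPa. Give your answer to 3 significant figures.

Spring index C = D/d = 14.3/3.5 = 4.0857
K_B = (4C+2)/(4C−3) = 18.343/13.343 = 1.3747
τ₀ = 8FD/(πd³) = 8·359·14.3/(π·3.5³) = 41069.6/134.7 = 304.91 MPa
τ_max = K·τ₀ = 1.3747 × 304.91 = 419.16 MPa

419 MPa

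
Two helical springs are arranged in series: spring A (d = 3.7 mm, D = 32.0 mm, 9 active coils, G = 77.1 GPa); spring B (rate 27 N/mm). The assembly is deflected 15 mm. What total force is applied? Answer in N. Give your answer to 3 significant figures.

74.9 N

k_A = Gd⁴/(8D³N_a) = (77.1×10³)(3.7⁴)/(8·32.0³·9) = 6.1246 N/mm
Series: 1/k_eq = 1/6.1246 + 1/27 = 0.20031; k_eq = 4.9922 N/mm
F = k_eq·δ = 4.9922·15 = 74.883 N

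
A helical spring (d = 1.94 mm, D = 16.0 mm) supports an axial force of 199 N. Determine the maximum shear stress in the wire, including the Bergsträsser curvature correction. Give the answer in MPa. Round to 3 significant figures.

Spring index C = D/d = 16.0/1.94 = 8.2474
K_B = (4C+2)/(4C−3) = 34.990/29.990 = 1.1667
τ₀ = 8FD/(πd³) = 8·199·16.0/(π·1.94³) = 25472/22.938 = 1110.5 MPa
τ_max = K·τ₀ = 1.1667 × 1110.5 = 1295.6 MPa

1300 MPa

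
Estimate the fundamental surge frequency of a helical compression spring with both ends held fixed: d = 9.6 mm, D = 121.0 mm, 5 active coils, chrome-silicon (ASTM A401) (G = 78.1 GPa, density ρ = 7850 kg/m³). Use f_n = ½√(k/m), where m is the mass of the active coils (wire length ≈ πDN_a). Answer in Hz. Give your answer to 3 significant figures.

k = Gd⁴/(8D³N_a) = (78.1×10³)(9.6⁴)/(8·121.0³·5) = 9.3609 N/mm = 9360.9 N/m
Wire length L = πDN_a = π·121.0·5 = 1900.7 mm
m = ρ·(πd²/4)·L = 7850 × 72.382×10⁻⁶ m² × 1.9007 m = 1.08 kg
f_n = ½√(k/m) = 0.5·√(9360.9/1.08) = 0.5·√(8667.9) = 46.551 Hz

46.6 Hz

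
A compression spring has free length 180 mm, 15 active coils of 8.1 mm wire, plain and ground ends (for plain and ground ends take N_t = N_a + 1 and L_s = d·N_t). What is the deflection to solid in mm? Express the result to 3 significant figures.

N_t = 16; L_s = 8.1·16 = 129.6 mm
δ_solid = L₀ − L_s = 180 − 129.6 = 50.4 mm

50.4 mm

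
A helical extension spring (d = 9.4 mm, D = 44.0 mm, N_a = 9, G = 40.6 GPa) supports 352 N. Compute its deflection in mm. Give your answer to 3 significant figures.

6.81 mm

k = Gd⁴/(8D³N_a) = (40.6×10³)(9.4⁴)/(8·44.0³·9) = 51.683 N/mm
δ = F/k = 352 / 51.683 = 6.8108 mm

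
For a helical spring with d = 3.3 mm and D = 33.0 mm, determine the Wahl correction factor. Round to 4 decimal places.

1.1448

C = D/d = 33.0/3.3 = 10.0000
K_W = (4C−1)/(4C−4) + 0.615/C = 39.000/36.000 + 0.0615 = 1.1448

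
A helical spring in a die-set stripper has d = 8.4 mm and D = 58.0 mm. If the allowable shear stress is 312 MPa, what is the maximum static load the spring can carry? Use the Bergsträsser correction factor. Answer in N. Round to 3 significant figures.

1040 N

C = D/d = 58.0/8.4 = 6.9048
K_B = (4C+2)/(4C−3) = 29.619/24.619 = 1.2031
τ_max = K·8FD/(πd³) → F_max = τ_allow·πd³/(8DK)
F_max = 312·π·8.4³/(8·58.0·1.2031) = 5.8095e+05/558.24 = 1040.7 N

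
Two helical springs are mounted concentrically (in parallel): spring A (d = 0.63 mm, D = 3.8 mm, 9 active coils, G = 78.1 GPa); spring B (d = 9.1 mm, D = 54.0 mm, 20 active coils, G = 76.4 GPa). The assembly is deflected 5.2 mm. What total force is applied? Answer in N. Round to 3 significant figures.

124 N

k_A = Gd⁴/(8D³N_a) = (78.1×10³)(0.63⁴)/(8·3.8³·9) = 3.1141 N/mm
k_B = Gd⁴/(8D³N_a) = (76.4×10³)(9.1⁴)/(8·54.0³·20) = 20.795 N/mm
Parallel: k_eq = 3.1141 + 20.795 = 23.909 N/mm
F = k_eq·δ = 23.909·5.2 = 124.33 N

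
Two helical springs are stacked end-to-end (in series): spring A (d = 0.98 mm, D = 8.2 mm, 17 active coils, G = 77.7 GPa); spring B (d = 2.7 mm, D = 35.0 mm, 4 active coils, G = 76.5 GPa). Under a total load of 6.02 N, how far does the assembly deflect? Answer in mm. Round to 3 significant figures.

k_A = Gd⁴/(8D³N_a) = (77.7×10³)(0.98⁴)/(8·8.2³·17) = 0.95575 N/mm
k_B = Gd⁴/(8D³N_a) = (76.5×10³)(2.7⁴)/(8·35.0³·4) = 2.9632 N/mm
Series: 1/k_eq = 1/0.95575 + 1/2.9632 = 1.3838; k_eq = 0.72266 N/mm
δ = F/k_eq = 6.02/0.72266 = 8.3303 mm

8.33 mm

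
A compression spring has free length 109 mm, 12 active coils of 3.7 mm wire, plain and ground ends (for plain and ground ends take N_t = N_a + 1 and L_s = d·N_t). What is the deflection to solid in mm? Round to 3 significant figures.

60.9 mm

N_t = 13; L_s = 3.7·13 = 48.1 mm
δ_solid = L₀ − L_s = 109 − 48.1 = 60.9 mm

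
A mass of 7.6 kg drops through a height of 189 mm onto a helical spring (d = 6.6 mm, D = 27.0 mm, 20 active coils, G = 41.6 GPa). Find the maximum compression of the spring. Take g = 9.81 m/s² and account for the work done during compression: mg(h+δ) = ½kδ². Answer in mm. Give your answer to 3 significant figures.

36.6 mm

k = Gd⁴/(8D³N_a) = (41.6×10³)(6.6⁴)/(8·27.0³·20) = 25.064 N/mm
W = mg = 7.6 × 9.81 = 74.556 N
½kδ² − Wδ − Wh = 0 → δ = (W + √(W² + 2kWh))/k
δ = (74.556 + √(5558.6 + 706370))/25.064 = (74.556 + 843.76)/25.064 = 36.638 mm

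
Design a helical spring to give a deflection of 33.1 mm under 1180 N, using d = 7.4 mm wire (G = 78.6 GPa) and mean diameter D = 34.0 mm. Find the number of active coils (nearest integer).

21

Required rate k = F/δ = 1180/33.1 = 35.65 N/mm
N_a = Gd⁴/(8D³k) = (78.6×10³ × 7.4⁴)/(8 × 34.0³ × 35.65)
    = 2.35694e+08 / 1.12094e+07 = 21.03 → 21 coils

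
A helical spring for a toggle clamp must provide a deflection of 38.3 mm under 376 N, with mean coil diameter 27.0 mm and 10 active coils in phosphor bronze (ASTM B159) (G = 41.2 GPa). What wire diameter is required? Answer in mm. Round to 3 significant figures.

Required rate k = F/δ = 376/38.3 = 9.8172 N/mm
d = (8D³N_a·k / G)^(1/4) = (8·27.0³·10·9.8172 / (41.2×10³))^0.25
  = (375.21)^0.25 = 4.4012 mm

4.40 mm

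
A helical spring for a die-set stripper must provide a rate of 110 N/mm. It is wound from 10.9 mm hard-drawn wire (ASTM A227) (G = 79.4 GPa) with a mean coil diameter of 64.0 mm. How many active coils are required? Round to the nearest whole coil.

5

N_a = Gd⁴/(8D³k) = (79.4×10³ × 10.9⁴)/(8 × 64.0³ × 110)
    = 1.1208e+09 / 2.30687e+08 = 4.859 → 5 coils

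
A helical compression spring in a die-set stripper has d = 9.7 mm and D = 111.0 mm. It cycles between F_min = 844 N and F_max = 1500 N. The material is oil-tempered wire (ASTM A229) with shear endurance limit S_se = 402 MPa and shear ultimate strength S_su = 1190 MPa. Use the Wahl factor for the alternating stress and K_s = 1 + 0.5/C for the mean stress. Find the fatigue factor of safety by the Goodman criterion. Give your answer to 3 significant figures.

1.66

C = D/d = 111.0/9.7 = 11.4433; K_W = (4C−1)/(4C−4)+0.615/C = 1.1256; K_s = 1+0.5/C = 1.0437
F_a = (F_max−F_min)/2 = 328 N; F_m = (F_max+F_min)/2 = 1172 N
τ_a = K_W·8F_aD/(πd³) = 1.1256 × 101.58 = 114.34 MPa
τ_m = K_s·8F_mD/(πd³) = 1.0437 × 362.97 = 378.83 MPa
Goodman: 1/n_f = τ_a/S_se + τ_m/S_su = 114.34/402 + 378.83/1190 = 0.28442 + 0.31835 = 0.60277
n_f = 1/0.60277 = 1.659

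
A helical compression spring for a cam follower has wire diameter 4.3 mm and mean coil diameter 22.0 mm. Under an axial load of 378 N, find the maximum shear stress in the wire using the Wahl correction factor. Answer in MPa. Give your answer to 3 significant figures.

347 MPa

Spring index C = D/d = 22.0/4.3 = 5.1163
K_W = (4C−1)/(4C−4) + 0.615/C = 19.465/16.465 + 0.1202 = 1.3024
τ₀ = 8FD/(πd³) = 8·378·22.0/(π·4.3³) = 66528/249.78 = 266.35 MPa
τ_max = K·τ₀ = 1.3024 × 266.35 = 346.89 MPa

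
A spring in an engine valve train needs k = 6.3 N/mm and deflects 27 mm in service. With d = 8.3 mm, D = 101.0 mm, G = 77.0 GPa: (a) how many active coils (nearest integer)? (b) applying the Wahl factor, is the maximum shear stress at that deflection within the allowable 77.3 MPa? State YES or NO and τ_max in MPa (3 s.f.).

N_a = Gd⁴/(8D³k) = (77.0×10³)(8.3⁴)/(8·101.0³·6.3) = 7.037 → N_a = 7
Actual rate k = Gd⁴/(8D³·7) = 6.3336 N/mm
Working load F = kδ = 6.3336·27 = 171.01 N
C = 101.0/8.3 = 12.1687; K_W = (4C−1)/(4C−4)+0.615/C = 1.1177
τ_max = K_W·8FD/(πd³) = 1.1177·76.92 = 85.973 MPa
τ_max > 77.3 MPa → exceeds allowable

(a) 7 coils; (b) NO, τ_max = 86.0 MPa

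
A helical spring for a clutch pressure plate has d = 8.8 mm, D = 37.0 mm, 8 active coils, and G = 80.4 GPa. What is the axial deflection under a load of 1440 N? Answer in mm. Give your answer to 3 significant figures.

9.68 mm

k = Gd⁴/(8D³N_a) = (80.4×10³)(8.8⁴)/(8·37.0³·8) = 148.73 N/mm
δ = F/k = 1440 / 148.73 = 9.6819 mm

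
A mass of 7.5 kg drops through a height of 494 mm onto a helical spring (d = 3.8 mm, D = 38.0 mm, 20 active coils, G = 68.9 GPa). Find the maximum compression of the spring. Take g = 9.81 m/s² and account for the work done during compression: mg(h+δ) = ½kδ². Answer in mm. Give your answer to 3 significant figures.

k = Gd⁴/(8D³N_a) = (68.9×10³)(3.8⁴)/(8·38.0³·20) = 1.6364 N/mm
W = mg = 7.5 × 9.81 = 73.575 N
½kδ² − Wδ − Wh = 0 → δ = (W + √(W² + 2kWh))/k
δ = (73.575 + √(5413.3 + 118952))/1.6364 = (73.575 + 352.65)/1.6364 = 260.47 mm

260 mm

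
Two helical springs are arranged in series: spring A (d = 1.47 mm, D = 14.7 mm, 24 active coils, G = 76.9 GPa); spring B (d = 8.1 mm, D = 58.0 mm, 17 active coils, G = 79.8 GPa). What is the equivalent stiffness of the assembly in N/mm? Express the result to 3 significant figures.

k_A = Gd⁴/(8D³N_a) = (76.9×10³)(1.47⁴)/(8·14.7³·24) = 0.58877 N/mm
k_B = Gd⁴/(8D³N_a) = (79.8×10³)(8.1⁴)/(8·58.0³·17) = 12.946 N/mm
Series: 1/k_eq = 1/0.58877 + 1/12.946 = 1.7757; k_eq = 0.56315 N/mm

0.563 N/mm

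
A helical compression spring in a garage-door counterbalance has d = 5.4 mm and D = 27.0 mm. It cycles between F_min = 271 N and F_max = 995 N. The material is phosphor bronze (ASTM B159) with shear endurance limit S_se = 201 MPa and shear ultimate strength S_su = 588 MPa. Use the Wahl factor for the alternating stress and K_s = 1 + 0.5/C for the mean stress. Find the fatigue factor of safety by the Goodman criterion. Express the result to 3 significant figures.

C = D/d = 27.0/5.4 = 5.0000; K_W = (4C−1)/(4C−4)+0.615/C = 1.3105; K_s = 1+0.5/C = 1.1000
F_a = (F_max−F_min)/2 = 362 N; F_m = (F_max+F_min)/2 = 633 N
τ_a = K_W·8F_aD/(πd³) = 1.3105 × 158.06 = 207.14 MPa
τ_m = K_s·8F_mD/(πd³) = 1.1000 × 276.39 = 304.03 MPa
Goodman: 1/n_f = τ_a/S_se + τ_m/S_su = 207.14/201 + 304.03/588 = 1.03056 + 0.51706 = 1.5476
n_f = 1/1.5476 = 0.6462

0.646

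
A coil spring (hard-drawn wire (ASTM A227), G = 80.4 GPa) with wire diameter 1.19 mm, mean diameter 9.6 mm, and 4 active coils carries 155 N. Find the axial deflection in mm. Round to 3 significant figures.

k = Gd⁴/(8D³N_a) = (80.4×10³)(1.19⁴)/(8·9.6³·4) = 5.6948 N/mm
δ = F/k = 155 / 5.6948 = 27.218 mm

27.2 mm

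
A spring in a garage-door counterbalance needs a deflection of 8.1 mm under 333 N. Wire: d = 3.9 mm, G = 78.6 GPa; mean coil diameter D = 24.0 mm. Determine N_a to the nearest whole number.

Required rate k = F/δ = 333/8.1 = 41.111 N/mm
N_a = Gd⁴/(8D³k) = (78.6×10³ × 3.9⁴)/(8 × 24.0³ × 41.111)
    = 1.81836e+07 / 4.54656e+06 = 3.999 → 4 coils

4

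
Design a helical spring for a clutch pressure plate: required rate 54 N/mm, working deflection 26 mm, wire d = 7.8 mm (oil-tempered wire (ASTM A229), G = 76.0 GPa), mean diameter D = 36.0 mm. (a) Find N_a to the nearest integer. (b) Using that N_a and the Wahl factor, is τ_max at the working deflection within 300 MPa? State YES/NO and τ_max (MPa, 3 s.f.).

(a) 14 coils; (b) NO, τ_max = 363 MPa

N_a = Gd⁴/(8D³k) = (76.0×10³)(7.8⁴)/(8·36.0³·54) = 13.96 → N_a = 14
Actual rate k = Gd⁴/(8D³·14) = 53.835 N/mm
Working load F = kδ = 53.835·26 = 1399.7 N
C = 36.0/7.8 = 4.6154; K_W = (4C−1)/(4C−4)+0.615/C = 1.3407
τ_max = K_W·8FD/(πd³) = 1.3407·270.39 = 362.52 MPa
τ_max > 300 MPa → exceeds allowable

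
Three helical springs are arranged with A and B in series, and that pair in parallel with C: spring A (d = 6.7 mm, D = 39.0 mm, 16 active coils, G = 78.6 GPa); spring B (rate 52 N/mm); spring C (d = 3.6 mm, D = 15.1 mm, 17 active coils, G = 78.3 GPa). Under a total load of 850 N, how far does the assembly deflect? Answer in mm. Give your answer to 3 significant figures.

k_A = Gd⁴/(8D³N_a) = (78.6×10³)(6.7⁴)/(8·39.0³·16) = 20.86 N/mm
k_C = Gd⁴/(8D³N_a) = (78.3×10³)(3.6⁴)/(8·15.1³·17) = 28.087 N/mm
Springs A,B series: k_AB = 1/(1/20.86+1/52) = 14.888 N/mm; parallel with C: k_eq = 14.888+28.087 = 42.975 N/mm
δ = F/k_eq = 850/42.975 = 19.779 mm

19.8 mm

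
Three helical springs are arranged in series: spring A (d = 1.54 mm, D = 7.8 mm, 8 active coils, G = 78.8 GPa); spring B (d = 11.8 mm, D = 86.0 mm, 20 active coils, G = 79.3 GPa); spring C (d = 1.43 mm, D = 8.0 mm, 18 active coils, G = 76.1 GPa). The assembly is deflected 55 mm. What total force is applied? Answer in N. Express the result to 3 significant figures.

150 N

k_A = Gd⁴/(8D³N_a) = (78.8×10³)(1.54⁴)/(8·7.8³·8) = 14.593 N/mm
k_B = Gd⁴/(8D³N_a) = (79.3×10³)(11.8⁴)/(8·86.0³·20) = 15.107 N/mm
k_C = Gd⁴/(8D³N_a) = (76.1×10³)(1.43⁴)/(8·8.0³·18) = 4.3161 N/mm
Series: 1/k_eq = 1/14.593 + 1/15.107 + 1/4.3161 = 0.36641; k_eq = 2.7292 N/mm
F = k_eq·δ = 2.7292·55 = 150.11 N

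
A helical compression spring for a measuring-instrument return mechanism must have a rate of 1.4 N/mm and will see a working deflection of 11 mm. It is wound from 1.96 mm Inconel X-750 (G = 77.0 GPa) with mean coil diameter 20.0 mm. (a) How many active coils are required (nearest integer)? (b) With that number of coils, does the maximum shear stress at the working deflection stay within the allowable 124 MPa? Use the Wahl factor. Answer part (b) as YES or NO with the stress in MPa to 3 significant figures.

N_a = Gd⁴/(8D³k) = (77.0×10³)(1.96⁴)/(8·20.0³·1.4) = 12.68 → N_a = 13
Actual rate k = Gd⁴/(8D³·13) = 1.3658 N/mm
Working load F = kδ = 1.3658·11 = 15.024 N
C = 20.0/1.96 = 10.2041; K_W = (4C−1)/(4C−4)+0.615/C = 1.1418
τ_max = K_W·8FD/(πd³) = 1.1418·101.62 = 116.03 MPa
τ_max ≤ 124 MPa → acceptable

(a) 13 coils; (b) YES, τ_max = 116 MPa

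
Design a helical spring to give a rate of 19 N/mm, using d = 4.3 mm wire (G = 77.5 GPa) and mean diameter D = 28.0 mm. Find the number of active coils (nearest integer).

8

N_a = Gd⁴/(8D³k) = (77.5×10³ × 4.3⁴)/(8 × 28.0³ × 19)
    = 2.64957e+07 / 3.3367e+06 = 7.941 → 8 coils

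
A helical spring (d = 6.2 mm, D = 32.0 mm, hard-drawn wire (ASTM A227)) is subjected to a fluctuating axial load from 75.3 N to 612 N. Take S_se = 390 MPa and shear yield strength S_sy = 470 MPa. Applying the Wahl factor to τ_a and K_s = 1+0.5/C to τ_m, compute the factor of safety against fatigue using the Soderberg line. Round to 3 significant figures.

1.72

C = D/d = 32.0/6.2 = 5.1613; K_W = (4C−1)/(4C−4)+0.615/C = 1.2994; K_s = 1+0.5/C = 1.0969
F_a = (F_max−F_min)/2 = 268.35 N; F_m = (F_max+F_min)/2 = 343.65 N
τ_a = K_W·8F_aD/(πd³) = 1.2994 × 91.752 = 119.22 MPa
τ_m = K_s·8F_mD/(πd³) = 1.0969 × 117.5 = 128.88 MPa
Soderberg: 1/n_f = τ_a/S_se + τ_m/S_sy = 119.22/390 + 128.88/470 = 0.30570 + 0.27421 = 0.57991
n_f = 1/0.57991 = 1.724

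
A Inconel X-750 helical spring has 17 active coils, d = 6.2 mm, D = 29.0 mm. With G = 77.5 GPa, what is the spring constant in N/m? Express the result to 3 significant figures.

34500 N/m

k = Gd⁴/(8D³N_a) = (77.5×10³ × 6.2⁴) / (8 × 29.0³ × 17)
  = 1.14517e+08 / 3.3169e+06 = 34.525 N/mm = 34525 N/m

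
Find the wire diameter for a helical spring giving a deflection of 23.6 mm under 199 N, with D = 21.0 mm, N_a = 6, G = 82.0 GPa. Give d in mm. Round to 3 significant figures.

Required rate k = F/δ = 199/23.6 = 8.4322 N/mm
d = (8D³N_a·k / G)^(1/4) = (8·21.0³·6·8.4322 / (82.0×10³))^0.25
  = (45.712)^0.25 = 2.6002 mm

2.60 mm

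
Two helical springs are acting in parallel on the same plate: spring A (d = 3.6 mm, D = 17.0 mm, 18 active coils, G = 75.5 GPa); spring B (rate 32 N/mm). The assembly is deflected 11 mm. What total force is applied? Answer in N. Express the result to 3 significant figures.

k_A = Gd⁴/(8D³N_a) = (75.5×10³)(3.6⁴)/(8·17.0³·18) = 17.925 N/mm
Parallel: k_eq = 17.925 + 32 = 49.925 N/mm
F = k_eq·δ = 49.925·11 = 549.17 N

549 N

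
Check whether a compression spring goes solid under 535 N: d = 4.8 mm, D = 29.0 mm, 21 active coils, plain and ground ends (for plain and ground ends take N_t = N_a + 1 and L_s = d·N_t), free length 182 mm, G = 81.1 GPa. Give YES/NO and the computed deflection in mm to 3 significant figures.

k = Gd⁴/(8D³N_a) = (81.1×10³)(4.8⁴)/(8·29.0³·21) = 10.507 N/mm
N_t = 22; L_s = 4.8·22 = 105.6 mm; δ_solid = L₀ − L_s = 182 − 105.6 = 76.4 mm
δ = F/k = 535/10.507 = 50.918 mm
δ < δ_solid → spring does not go solid

NO, δ = 50.9 mm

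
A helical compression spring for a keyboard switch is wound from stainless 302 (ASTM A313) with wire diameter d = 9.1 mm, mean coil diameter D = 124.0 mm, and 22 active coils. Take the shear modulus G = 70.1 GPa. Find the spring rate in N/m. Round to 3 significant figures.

1430 N/m

k = Gd⁴/(8D³N_a) = (70.1×10³ × 9.1⁴) / (8 × 124.0³ × 22)
  = 4.8071e+08 / 3.35566e+08 = 1.4325 N/mm = 1432.5 N/m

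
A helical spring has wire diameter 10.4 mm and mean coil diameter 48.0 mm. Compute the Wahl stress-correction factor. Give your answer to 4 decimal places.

1.3407

C = D/d = 48.0/10.4 = 4.6154
K_W = (4C−1)/(4C−4) + 0.615/C = 17.462/14.462 + 0.1333 = 1.3407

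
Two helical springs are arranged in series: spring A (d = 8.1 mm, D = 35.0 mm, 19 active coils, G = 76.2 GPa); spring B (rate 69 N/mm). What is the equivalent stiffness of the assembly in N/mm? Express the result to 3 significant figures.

k_A = Gd⁴/(8D³N_a) = (76.2×10³)(8.1⁴)/(8·35.0³·19) = 50.332 N/mm
Series: 1/k_eq = 1/50.332 + 1/69 = 0.034361; k_eq = 29.103 N/mm

29.1 N/mm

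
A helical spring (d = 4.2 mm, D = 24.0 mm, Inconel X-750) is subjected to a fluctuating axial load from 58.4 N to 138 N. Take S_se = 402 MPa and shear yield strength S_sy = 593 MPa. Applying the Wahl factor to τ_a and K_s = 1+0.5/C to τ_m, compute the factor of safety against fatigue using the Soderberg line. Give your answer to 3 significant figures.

3.97

C = D/d = 24.0/4.2 = 5.7143; K_W = (4C−1)/(4C−4)+0.615/C = 1.2667; K_s = 1+0.5/C = 1.0875
F_a = (F_max−F_min)/2 = 39.8 N; F_m = (F_max+F_min)/2 = 98.2 N
τ_a = K_W·8F_aD/(πd³) = 1.2667 × 32.831 = 41.588 MPa
τ_m = K_s·8F_mD/(πd³) = 1.0875 × 81.006 = 88.094 MPa
Soderberg: 1/n_f = τ_a/S_se + τ_m/S_sy = 41.588/402 + 88.094/593 = 0.10345 + 0.14856 = 0.25201
n_f = 1/0.25201 = 3.968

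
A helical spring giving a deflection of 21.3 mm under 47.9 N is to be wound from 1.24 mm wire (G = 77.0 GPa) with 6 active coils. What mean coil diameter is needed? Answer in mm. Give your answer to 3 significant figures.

Required rate k = F/δ = 47.9/21.3 = 2.2488 N/mm
D = (Gd⁴/(8N_a·k))^(1/3) = (77.0×10³·1.24⁴/(8·6·2.2488))^(1/3)
  = (1686.48)^(1/3) = 11.9031 mm

11.9 mm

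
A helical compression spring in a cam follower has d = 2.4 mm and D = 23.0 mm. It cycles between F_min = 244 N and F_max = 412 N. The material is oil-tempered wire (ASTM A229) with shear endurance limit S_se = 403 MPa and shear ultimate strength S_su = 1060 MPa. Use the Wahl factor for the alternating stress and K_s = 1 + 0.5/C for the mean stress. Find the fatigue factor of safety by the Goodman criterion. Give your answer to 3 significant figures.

C = D/d = 23.0/2.4 = 9.5833; K_W = (4C−1)/(4C−4)+0.615/C = 1.1516; K_s = 1+0.5/C = 1.0522
F_a = (F_max−F_min)/2 = 84 N; F_m = (F_max+F_min)/2 = 328 N
τ_a = K_W·8F_aD/(πd³) = 1.1516 × 355.89 = 409.82 MPa
τ_m = K_s·8F_mD/(πd³) = 1.0522 × 1389.7 = 1462.2 MPa
Goodman: 1/n_f = τ_a/S_se + τ_m/S_su = 409.82/403 + 1462.2/1060 = 1.01693 + 1.37940 = 2.3963
n_f = 1/2.3963 = 0.4173

0.417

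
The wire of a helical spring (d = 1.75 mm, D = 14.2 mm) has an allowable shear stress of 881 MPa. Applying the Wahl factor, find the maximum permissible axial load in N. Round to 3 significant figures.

C = D/d = 14.2/1.75 = 8.1143
K_W = (4C−1)/(4C−4) + 0.615/C = 31.457/28.457 + 0.0758 = 1.1812
τ_max = K·8FD/(πd³) → F_max = τ_allow·πd³/(8DK)
F_max = 881·π·1.75³/(8·14.2·1.1812) = 14833/134.19 = 110.54 N

111 N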